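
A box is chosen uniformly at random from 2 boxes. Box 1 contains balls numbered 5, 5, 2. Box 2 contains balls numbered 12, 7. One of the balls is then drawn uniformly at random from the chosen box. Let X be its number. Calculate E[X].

27/4

E[X | box 1] = (5+5+2)/3 = 4.
E[X | box 2] = (12+7)/2 = 19/2.
By the law of total expectation,
E[X] = (1/2)·(4) + (1/2)·(19/2) = 27/4.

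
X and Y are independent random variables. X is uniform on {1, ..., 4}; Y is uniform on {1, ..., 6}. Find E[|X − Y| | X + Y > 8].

Outcomes with X + Y > 8: (3,6), (4,5), (4,6), each with probability 1/24.
E[|X − Y| | X + Y > 8] = (3 + 1 + 2) / 3 = 2.

2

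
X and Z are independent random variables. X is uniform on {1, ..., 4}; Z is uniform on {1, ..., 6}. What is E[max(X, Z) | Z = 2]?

11/4

Outcomes with Z = 2: (1,2), (2,2), (3,2), (4,2), each with probability 1/24.
E[max(X, Z) | Z = 2] = (2 + 2 + 3 + 4) / 4 = 11/4.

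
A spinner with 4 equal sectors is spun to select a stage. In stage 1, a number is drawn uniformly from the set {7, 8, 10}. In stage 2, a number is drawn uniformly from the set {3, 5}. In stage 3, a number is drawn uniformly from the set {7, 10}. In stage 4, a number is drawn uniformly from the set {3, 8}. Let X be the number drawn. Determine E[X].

E[X | stage 1] = (7+8+10)/3 = 25/3.
E[X | stage 2] = (3+5)/2 = 4.
E[X | stage 3] = (7+10)/2 = 17/2.
E[X | stage 4] = (3+8)/2 = 11/2.
By the law of total expectation,
E[X] = (1/4)·(25/3) + (1/4)·(4) + (1/4)·(17/2) + (1/4)·(11/2) = 79/12.

79/12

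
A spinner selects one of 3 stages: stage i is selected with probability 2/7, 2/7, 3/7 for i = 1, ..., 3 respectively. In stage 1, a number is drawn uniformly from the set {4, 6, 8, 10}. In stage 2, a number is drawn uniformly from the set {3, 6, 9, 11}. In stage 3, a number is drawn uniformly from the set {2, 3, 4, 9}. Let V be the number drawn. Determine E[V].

6

E[V | stage 1] = (4+6+8+10)/4 = 7.
E[V | stage 2] = (3+6+9+11)/4 = 29/4.
E[V | stage 3] = (2+3+4+9)/4 = 9/2.
By the law of total expectation,
E[V] = (2/7)·(7) + (2/7)·(29/4) + (3/7)·(9/2) = 6.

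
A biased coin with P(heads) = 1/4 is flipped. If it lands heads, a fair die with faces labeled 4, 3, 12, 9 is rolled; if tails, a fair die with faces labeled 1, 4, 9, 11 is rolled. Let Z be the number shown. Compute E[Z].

103/16

E[Z | heads] = (4+3+12+9)/4 = 7.
E[Z | tails] = (1+4+9+11)/4 = 25/4.
By the law of total expectation,
E[Z] = (1/4)·(7) + (3/4)·(25/4) = 103/16.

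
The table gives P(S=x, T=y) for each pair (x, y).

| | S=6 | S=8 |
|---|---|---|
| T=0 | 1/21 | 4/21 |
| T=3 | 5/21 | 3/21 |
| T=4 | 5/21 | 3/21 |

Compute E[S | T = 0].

38/5

P(T = 0) = 5/21.
Summing S·P(S=x,T=y) over the conditioning event gives 38/21.
E[S | T = 0] = (38/21) / (5/21) = 38/5.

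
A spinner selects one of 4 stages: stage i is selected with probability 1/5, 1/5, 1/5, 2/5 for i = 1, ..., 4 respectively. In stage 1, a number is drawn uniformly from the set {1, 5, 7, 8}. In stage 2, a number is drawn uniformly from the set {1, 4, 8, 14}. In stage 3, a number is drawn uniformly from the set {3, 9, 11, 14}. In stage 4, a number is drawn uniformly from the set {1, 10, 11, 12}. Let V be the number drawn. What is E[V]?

153/20

E[V | stage 1] = (1+5+7+8)/4 = 21/4.
E[V | stage 2] = (1+4+8+14)/4 = 27/4.
E[V | stage 3] = (3+9+11+14)/4 = 37/4.
E[V | stage 4] = (1+10+11+12)/4 = 17/2.
E[V] = (1/5)·(21/4) + (1/5)·(27/4) + (1/5)·(37/4) + (2/5)·(17/2) = 153/20.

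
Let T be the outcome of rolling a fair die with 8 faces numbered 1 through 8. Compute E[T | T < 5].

5/2

Given T < 5, T is equally likely to be any of {1, 2, 3, 4}.
E[T | T < 5] = (1 + 2 + 3 + 4) / 4 = 5/2.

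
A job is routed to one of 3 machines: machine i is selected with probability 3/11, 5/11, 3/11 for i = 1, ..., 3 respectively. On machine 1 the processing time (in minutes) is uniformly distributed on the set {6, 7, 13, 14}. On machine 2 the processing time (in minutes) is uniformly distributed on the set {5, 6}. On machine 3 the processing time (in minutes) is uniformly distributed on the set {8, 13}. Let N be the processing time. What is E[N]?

E[N | machine 1] = (6+7+13+14)/4 = 10.
E[N | machine 2] = (5+6)/2 = 11/2.
E[N | machine 3] = (8+13)/2 = 21/2.
By the law of total expectation,
E[N] = (3/11)·(10) + (5/11)·(11/2) + (3/11)·(21/2) = 89/11.

89/11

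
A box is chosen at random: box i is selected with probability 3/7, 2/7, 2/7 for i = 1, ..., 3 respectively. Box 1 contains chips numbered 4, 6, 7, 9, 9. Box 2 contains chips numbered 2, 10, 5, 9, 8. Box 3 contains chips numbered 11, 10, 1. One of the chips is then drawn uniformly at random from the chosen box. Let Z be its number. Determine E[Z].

739/105

E[Z | box 1] = (4+6+7+9+9)/5 = 7.
E[Z | box 2] = (2+10+5+9+8)/5 = 34/5.
E[Z | box 3] = (11+10+1)/3 = 22/3.
E[Z] = (3/7)·(7) + (2/7)·(34/5) + (2/7)·(22/3) = 739/105.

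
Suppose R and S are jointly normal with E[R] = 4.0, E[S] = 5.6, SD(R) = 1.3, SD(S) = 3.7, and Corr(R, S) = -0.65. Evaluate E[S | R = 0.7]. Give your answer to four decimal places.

For a bivariate normal, E[S | R=x] = μ_S + ρ·(σ_S/σ_R)·(x − μ_R).
E[S | R=0.7] = 5.6 + (-0.65)·(3.7/1.3)·(0.7 − (4.0)) = 5.6 + (-1.85)·(-3.3) = 11.7050.

11.7050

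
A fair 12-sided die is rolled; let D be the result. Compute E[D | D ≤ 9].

Given D ≤ 9, D is equally likely to be any of {1, 2, 3, 4, 5, 6, 7, 8, 9}.
E[D | D ≤ 9] = (1 + 2 + 3 + 4 + 5 + 6 + 7 + 8 + 9) / 9 = 5.

5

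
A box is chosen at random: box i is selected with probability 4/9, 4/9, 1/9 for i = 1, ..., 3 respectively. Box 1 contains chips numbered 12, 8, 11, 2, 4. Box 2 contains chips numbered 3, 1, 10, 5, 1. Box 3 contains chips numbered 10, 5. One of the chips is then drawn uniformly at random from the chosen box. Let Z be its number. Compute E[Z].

E[Z | box 1] = (12+8+11+2+4)/5 = 37/5.
E[Z | box 2] = (3+1+10+5+1)/5 = 4.
E[Z | box 3] = (10+5)/2 = 15/2.
By the law of total expectation,
E[Z] = (4/9)·(37/5) + (4/9)·(4) + (1/9)·(15/2) = 59/10.

59/10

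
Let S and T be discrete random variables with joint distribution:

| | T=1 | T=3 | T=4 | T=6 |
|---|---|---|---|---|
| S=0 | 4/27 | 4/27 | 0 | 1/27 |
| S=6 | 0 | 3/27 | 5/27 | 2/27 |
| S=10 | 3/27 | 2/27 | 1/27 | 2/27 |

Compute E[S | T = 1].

P(T = 1) = 7/27.
Σ S·P over the event = 0·(4/27) + 10·(3/27) = 10/9.
E[S | T = 1] = (10/9) / (7/27) = 30/7.

30/7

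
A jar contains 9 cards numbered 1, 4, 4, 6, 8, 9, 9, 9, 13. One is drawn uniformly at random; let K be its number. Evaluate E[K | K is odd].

P(K is odd) = 5/9.
Σ over the event: 1·1/9 + 9·1/3 + 13·1/9 = 41/9.
E[K | K is odd] = (41/9) / (5/9) = 41/5.

41/5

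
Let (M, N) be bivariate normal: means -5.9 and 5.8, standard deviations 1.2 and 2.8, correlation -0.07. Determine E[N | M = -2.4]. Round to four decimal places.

5.2283

E[N | M=x] = μ_N + ρ(σ_N/σ_M)(x − μ_M) for jointly normal variables.
E[N | M=-2.4] = 5.8 + (-0.07)·(2.8/1.2)·(-2.4 − (-5.9)) = 5.8 + (-0.16333)·(3.5) = 5.2283.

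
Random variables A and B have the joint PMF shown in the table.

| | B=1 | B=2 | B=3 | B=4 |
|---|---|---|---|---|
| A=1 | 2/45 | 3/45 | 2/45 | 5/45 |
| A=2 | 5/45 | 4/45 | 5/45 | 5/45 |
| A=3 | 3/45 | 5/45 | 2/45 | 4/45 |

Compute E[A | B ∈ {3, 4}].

P(B ∈ {3, 4}) = 23/45.
Σ A·P over the event = 1·(2/45) + 1·(5/45) + 2·(5/45) + 2·(5/45) + 3·(2/45) + 3·(4/45) = 1.
E[A | B ∈ {3, 4}] = (1) / (23/45) = 45/23.

45/23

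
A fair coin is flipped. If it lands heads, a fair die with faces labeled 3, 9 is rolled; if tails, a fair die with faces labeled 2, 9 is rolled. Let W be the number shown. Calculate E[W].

23/4

E[W | heads] = (3+9)/2 = 6.
E[W | tails] = (2+9)/2 = 11/2.
By the law of total expectation,
E[W] = (1/2)·(6) + (1/2)·(11/2) = 23/4.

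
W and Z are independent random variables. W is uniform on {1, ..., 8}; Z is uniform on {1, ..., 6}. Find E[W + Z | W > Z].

P(W > Z) = 9/16.
Summing (W+Z)·P(x,y) over outcomes with W > Z gives 79/16.
E[W + Z | W > Z] = (79/16) / (9/16) = 79/9.

79/9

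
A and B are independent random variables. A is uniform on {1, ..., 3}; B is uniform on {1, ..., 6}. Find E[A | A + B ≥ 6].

20/9

P(A + B ≥ 6) = 1/2.
Summing A·P(x,y) over outcomes with A + B ≥ 6 gives 10/9.
E[A | A + B ≥ 6] = (10/9) / (1/2) = 20/9.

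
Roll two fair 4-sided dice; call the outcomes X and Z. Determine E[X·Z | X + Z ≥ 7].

40/3

Outcomes with X + Z ≥ 7: (3,4), (4,3), (4,4), each with probability 1/16.
E[X·Z | X + Z ≥ 7] = (12 + 12 + 16) / 3 = 40/3.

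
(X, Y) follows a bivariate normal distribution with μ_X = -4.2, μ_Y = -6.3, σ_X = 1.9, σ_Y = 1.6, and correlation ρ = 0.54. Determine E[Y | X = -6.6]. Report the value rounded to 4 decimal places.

For a bivariate normal, E[Y | X=x] = μ_Y + ρ·(σ_Y/σ_X)·(x − μ_X).
E[Y | X=-6.6] = -6.3 + (0.54)·(1.6/1.9)·(-6.6 − (-4.2)) = -6.3 + (0.45474)·(-2.4) = -7.3914.

-7.3914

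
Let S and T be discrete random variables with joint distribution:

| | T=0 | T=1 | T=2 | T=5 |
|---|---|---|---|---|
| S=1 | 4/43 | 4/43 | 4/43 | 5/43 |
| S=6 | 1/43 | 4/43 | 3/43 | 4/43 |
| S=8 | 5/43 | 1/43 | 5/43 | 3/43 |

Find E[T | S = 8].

P(S = 8) = 14/43.
Σ T·P over the event = 0·(5/43) + 1·(1/43) + 2·(5/43) + 5·(3/43) = 26/43.
E[T | S = 8] = (26/43) / (14/43) = 13/7.

13/7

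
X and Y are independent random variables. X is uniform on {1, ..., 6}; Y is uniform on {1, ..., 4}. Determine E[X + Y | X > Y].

P(X > Y) = 7/12.
Summing (X+Y)·P(x,y) over outcomes with X > Y gives 47/12.
E[X + Y | X > Y] = (47/12) / (7/12) = 47/7.

47/7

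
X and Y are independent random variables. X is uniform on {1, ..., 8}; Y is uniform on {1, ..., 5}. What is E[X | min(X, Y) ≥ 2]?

P(min(X, Y) ≥ 2) = 7/10.
Summing X·P(x,y) over outcomes with min(X, Y) ≥ 2 gives 7/2.
E[X | min(X, Y) ≥ 2] = (7/2) / (7/10) = 5.

5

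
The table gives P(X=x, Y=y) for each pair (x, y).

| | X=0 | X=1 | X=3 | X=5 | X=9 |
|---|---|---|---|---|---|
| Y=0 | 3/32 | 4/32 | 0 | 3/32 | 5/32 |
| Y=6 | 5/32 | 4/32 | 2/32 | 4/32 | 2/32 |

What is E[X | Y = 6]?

48/17

P(Y = 6) = 17/32.
Σ X·P over the event = 0·(5/32) + 1·(4/32) + 3·(2/32) + 5·(4/32) + 9·(2/32) = 3/2.
E[X | Y = 6] = (3/2) / (17/32) = 48/17.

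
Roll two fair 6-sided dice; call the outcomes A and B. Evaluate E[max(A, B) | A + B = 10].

Outcomes with A + B = 10: (4,6), (5,5), (6,4), each with probability 1/36.
E[max(A, B) | A + B = 10] = (6 + 5 + 6) / 3 = 17/3.

17/3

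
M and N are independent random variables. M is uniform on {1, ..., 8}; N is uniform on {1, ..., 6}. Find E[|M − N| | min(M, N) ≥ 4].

P(min(M, N) ≥ 4) = 5/16.
Summing |M−N|·P(x,y) over outcomes with min(M, N) ≥ 4 gives 23/48.
E[|M − N| | min(M, N) ≥ 4] = (23/48) / (5/16) = 23/15.

23/15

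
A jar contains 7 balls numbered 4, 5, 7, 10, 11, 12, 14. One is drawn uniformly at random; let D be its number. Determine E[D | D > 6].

P(D > 6) = 5/7.
Σ over the event: 7·1/7 + 10·1/7 + 11·1/7 + 12·1/7 + 14·1/7 = 54/7.
E[D | D > 6] = (54/7) / (5/7) = 54/5.

54/5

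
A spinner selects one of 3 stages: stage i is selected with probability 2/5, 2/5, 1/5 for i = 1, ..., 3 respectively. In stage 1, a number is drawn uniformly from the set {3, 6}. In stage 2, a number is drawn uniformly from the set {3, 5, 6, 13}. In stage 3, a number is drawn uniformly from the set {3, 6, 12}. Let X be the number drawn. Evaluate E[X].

59/10

E[X | stage 1] = (3+6)/2 = 9/2.
E[X | stage 2] = (3+5+6+13)/4 = 27/4.
E[X | stage 3] = (3+6+12)/3 = 7.
By the law of total expectation,
E[X] = (2/5)·(9/2) + (2/5)·(27/4) + (1/5)·(7) = 59/10.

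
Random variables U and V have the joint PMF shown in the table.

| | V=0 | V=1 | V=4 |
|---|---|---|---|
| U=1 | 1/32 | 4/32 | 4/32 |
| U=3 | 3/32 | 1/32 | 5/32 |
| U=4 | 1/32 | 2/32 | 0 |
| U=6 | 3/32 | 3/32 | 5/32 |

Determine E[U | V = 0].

4

P(V = 0) = 1/4.
Σ U·P over the event = 1·(1/32) + 3·(3/32) + 4·(1/32) + 6·(3/32) = 1.
E[U | V = 0] = (1) / (1/4) = 4.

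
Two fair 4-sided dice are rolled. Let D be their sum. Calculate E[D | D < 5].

P(D < 5) = 3/8.
Σ over the event: 2·1/16 + 3·1/8 + 4·3/16 = 5/4.
E[D | D < 5] = (5/4) / (3/8) = 10/3.

10/3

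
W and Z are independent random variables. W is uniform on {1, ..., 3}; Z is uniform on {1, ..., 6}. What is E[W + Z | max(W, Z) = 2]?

Outcomes with max(W, Z) = 2: (1,2), (2,1), (2,2), each with probability 1/18.
E[W + Z | max(W, Z) = 2] = (3 + 3 + 4) / 3 = 10/3.

10/3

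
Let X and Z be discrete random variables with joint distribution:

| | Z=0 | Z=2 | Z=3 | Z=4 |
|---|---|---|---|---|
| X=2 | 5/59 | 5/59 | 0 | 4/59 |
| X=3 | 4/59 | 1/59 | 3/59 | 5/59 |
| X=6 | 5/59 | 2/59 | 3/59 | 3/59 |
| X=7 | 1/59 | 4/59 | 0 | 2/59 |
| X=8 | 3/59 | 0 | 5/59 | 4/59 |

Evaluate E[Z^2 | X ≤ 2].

P(X ≤ 2) = 14/59.
Σ Z^2·P over the event = 0·(5/59) + 4·(5/59) + 16·(4/59) = 84/59.
E[Z^2 | X ≤ 2] = (84/59) / (14/59) = 6.

6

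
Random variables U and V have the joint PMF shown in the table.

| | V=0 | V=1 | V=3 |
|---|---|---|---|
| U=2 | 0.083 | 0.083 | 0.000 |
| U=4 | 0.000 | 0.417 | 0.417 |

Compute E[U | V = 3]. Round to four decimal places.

P(V = 3) = 0.417.
Summing U·P(U=x,V=y) over the conditioning event gives 1.668.
E[U | V = 3] = (1.668) / (0.417) = 4.0000.

4.0000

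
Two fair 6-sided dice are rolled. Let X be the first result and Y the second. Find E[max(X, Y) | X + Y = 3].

2

Outcomes with X + Y = 3: (1,2), (2,1), each with probability 1/36.
E[max(X, Y) | X + Y = 3] = (2 + 2) / 2 = 2.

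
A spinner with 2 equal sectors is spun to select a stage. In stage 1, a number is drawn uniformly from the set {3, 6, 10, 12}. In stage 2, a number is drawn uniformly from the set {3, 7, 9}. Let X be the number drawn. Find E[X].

E[X | stage 1] = (3+6+10+12)/4 = 31/4.
E[X | stage 2] = (3+7+9)/3 = 19/3.
By the law of total expectation,
E[X] = (1/2)·(31/4) + (1/2)·(19/3) = 169/24.

169/24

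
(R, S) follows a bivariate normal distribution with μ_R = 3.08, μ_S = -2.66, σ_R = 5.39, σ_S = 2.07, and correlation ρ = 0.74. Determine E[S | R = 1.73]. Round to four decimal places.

For a bivariate normal, E[S | R=x] = μ_S + ρ·(σ_S/σ_R)·(x − μ_R).
E[S | R=1.73] = -2.66 + (0.74)·(2.07/5.39)·(1.73 − (3.08)) = -2.66 + (0.28419)·(-1.35) = -3.0437.

-3.0437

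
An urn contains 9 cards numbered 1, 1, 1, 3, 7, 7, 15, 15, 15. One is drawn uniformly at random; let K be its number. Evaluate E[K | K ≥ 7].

59/5

P(K ≥ 7) = 5/9.
Σ over the event: 7·2/9 + 15·1/3 = 59/9.
E[K | K ≥ 7] = (59/9) / (5/9) = 59/5.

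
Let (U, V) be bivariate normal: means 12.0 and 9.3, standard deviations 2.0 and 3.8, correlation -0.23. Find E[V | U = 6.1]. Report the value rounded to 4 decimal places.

11.8783

E[V | U=x] = μ_V + ρ(σ_V/σ_U)(x − μ_U) for jointly normal variables.
E[V | U=6.1] = 9.3 + (-0.23)·(3.8/2.0)·(6.1 − (12.0)) = 9.3 + (-0.437)·(-5.9) = 11.8783.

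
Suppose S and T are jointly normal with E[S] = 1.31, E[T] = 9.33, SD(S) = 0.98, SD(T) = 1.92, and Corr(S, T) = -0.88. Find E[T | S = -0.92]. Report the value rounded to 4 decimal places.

E[T | S=x] = μ_T + ρ(σ_T/σ_S)(x − μ_S) for jointly normal variables.
E[T | S=-0.92] = 9.33 + (-0.88)·(1.92/0.98)·(-0.92 − (1.31)) = 9.33 + (-1.7241)·(-2.23) = 13.1747.

13.1747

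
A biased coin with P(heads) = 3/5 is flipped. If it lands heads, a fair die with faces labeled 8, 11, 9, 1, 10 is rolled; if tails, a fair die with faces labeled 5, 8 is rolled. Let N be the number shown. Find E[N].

E[N | heads] = (8+11+9+1+10)/5 = 39/5.
E[N | tails] = (5+8)/2 = 13/2.
E[N] = (3/5)·(39/5) + (2/5)·(13/2) = 182/25.

182/25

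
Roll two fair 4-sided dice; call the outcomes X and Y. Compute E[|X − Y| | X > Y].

5/3

Outcomes with X > Y: (2,1), (3,1), (3,2), (4,1), (4,2), (4,3), each with probability 1/16.
E[|X − Y| | X > Y] = (1 + 2 + 1 + 3 + 2 + 1) / 6 = 5/3.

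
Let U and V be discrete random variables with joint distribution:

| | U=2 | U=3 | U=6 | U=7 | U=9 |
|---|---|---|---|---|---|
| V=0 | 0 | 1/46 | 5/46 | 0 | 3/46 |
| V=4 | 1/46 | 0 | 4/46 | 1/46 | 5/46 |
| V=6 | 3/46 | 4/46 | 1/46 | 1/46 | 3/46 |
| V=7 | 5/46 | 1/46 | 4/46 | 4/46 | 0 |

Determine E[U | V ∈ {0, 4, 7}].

P(V ∈ {0, 4, 7}) = 17/23.
Summing U·P(U=x,V=y) over the conditioning event gives 203/46.
E[U | V ∈ {0, 4, 7}] = (203/46) / (17/23) = 203/34.

203/34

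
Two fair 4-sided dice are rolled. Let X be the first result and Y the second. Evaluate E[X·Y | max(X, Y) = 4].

64/7

Outcomes with max(X, Y) = 4: (1,4), (2,4), (3,4), (4,1), (4,2), (4,3), (4,4), each with probability 1/16.
E[X·Y | max(X, Y) = 4] = (4 + 8 + 12 + 4 + 8 + 12 + 16) / 7 = 64/7.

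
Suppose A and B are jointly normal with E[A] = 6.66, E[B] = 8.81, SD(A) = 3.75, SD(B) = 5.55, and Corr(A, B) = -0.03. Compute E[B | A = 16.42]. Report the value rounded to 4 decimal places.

8.3767

For a bivariate normal, E[B | A=x] = μ_B + ρ·(σ_B/σ_A)·(x − μ_A).
E[B | A=16.42] = 8.81 + (-0.03)·(5.55/3.75)·(16.42 − (6.66)) = 8.81 + (-0.0444)·(9.76) = 8.3767.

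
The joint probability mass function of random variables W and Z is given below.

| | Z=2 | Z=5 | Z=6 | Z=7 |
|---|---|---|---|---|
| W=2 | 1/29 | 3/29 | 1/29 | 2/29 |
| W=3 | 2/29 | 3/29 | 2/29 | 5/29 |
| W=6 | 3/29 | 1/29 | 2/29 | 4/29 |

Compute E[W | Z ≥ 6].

63/16

P(Z ≥ 6) = 16/29.
Σ W·P over the event = 2·(1/29) + 2·(2/29) + 3·(2/29) + 3·(5/29) + 6·(2/29) + 6·(4/29) = 63/29.
E[W | Z ≥ 6] = (63/29) / (16/29) = 63/16.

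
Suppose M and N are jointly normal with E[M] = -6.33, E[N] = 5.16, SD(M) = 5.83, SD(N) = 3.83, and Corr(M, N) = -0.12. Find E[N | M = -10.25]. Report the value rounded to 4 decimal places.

5.4690

The regression of N on M has slope ρ·σ_N/σ_M and passes through (μ_M, μ_N).
E[N | M=-10.25] = 5.16 + (-0.12)·(3.83/5.83)·(-10.25 − (-6.33)) = 5.16 + (-0.078834)·(-3.92) = 5.4690.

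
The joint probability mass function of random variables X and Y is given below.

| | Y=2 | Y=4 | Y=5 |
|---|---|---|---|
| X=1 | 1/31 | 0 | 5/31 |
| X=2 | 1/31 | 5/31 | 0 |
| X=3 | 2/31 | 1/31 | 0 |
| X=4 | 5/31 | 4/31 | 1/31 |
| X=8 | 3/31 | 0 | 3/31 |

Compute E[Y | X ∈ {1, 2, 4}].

P(X ∈ {1, 2, 4}) = 22/31.
Σ Y·P over the event = 2·(1/31) + 5·(5/31) + 2·(1/31) + 4·(5/31) + 2·(5/31) + 4·(4/31) + 5·(1/31) = 80/31.
E[Y | X ∈ {1, 2, 4}] = (80/31) / (22/31) = 40/11.

40/11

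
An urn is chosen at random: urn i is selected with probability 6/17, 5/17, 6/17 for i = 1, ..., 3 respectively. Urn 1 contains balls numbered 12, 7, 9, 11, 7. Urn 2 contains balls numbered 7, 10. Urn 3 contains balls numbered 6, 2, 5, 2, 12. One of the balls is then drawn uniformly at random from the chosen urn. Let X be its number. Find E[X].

1301/170

E[X | urn 1] = (12+7+9+11+7)/5 = 46/5.
E[X | urn 2] = (7+10)/2 = 17/2.
E[X | urn 3] = (6+2+5+2+12)/5 = 27/5.
E[X] = (6/17)·(46/5) + (5/17)·(17/2) + (6/17)·(27/5) = 1301/170.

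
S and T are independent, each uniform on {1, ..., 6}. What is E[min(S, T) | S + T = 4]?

4/3

P(S + T = 4) = 1/12.
Summing min(S,T)·P(x,y) over outcomes with S + T = 4 gives 1/9.
E[min(S, T) | S + T = 4] = (1/9) / (1/12) = 4/3.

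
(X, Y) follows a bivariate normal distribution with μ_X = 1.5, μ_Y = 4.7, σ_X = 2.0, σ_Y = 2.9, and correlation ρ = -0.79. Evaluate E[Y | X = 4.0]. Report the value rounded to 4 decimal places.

1.8363

For a bivariate normal, E[Y | X=x] = μ_Y + ρ·(σ_Y/σ_X)·(x − μ_X).
E[Y | X=4.0] = 4.7 + (-0.79)·(2.9/2.0)·(4.0 − (1.5)) = 4.7 + (-1.1455)·(2.5) = 1.8363.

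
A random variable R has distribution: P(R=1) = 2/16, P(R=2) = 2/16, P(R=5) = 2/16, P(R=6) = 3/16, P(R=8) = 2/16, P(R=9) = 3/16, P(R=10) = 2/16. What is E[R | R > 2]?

P(R > 2) = 3/4.
Σ over the event: 5·1/8 + 6·3/16 + 8·1/8 + 9·3/16 + 10·1/8 = 91/16.
E[R | R > 2] = (91/16) / (3/4) = 91/12.

91/12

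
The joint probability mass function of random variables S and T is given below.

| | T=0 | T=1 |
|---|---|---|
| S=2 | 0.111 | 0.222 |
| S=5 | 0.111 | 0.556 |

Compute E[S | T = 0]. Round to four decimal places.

3.5000

P(T = 0) = 0.222.
Σ S·P over the event = 2·(0.111) + 5·(0.111) = 0.777.
E[S | T = 0] = (0.777) / (0.222) = 3.5000.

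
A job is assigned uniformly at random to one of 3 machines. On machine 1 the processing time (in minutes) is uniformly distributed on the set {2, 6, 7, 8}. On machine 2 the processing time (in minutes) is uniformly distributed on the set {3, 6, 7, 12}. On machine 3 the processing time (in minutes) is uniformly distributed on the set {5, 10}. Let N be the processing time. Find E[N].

27/4

E[N | machine 1] = (2+6+7+8)/4 = 23/4.
E[N | machine 2] = (3+6+7+12)/4 = 7.
E[N | machine 3] = (5+10)/2 = 15/2.
By the law of total expectation,
E[N] = (1/3)·(23/4) + (1/3)·(7) + (1/3)·(15/2) = 27/4.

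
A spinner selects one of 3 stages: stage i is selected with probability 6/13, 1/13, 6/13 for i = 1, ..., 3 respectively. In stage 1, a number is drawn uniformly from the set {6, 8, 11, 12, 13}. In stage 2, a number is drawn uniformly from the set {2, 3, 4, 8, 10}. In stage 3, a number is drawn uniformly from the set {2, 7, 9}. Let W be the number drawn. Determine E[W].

39/5

E[W | stage 1] = (6+8+11+12+13)/5 = 10.
E[W | stage 2] = (2+3+4+8+10)/5 = 27/5.
E[W | stage 3] = (2+7+9)/3 = 6.
E[W] = (6/13)·(10) + (1/13)·(27/5) + (6/13)·(6) = 39/5.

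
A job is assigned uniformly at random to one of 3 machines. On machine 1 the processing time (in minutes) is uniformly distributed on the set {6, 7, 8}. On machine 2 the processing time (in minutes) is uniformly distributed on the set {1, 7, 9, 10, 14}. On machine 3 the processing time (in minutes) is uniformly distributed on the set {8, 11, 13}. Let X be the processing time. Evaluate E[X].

388/45

E[X | machine 1] = (6+7+8)/3 = 7.
E[X | machine 2] = (1+7+9+10+14)/5 = 41/5.
E[X | machine 3] = (8+11+13)/3 = 32/3.
E[X] = (1/3)·(7) + (1/3)·(41/5) + (1/3)·(32/3) = 388/45.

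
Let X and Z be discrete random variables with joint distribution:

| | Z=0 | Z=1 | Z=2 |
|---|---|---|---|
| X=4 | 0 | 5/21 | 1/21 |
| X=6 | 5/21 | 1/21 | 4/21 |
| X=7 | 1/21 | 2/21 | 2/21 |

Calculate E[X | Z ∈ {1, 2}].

P(Z ∈ {1, 2}) = 5/7.
Summing X·P(X=x,Z=y) over the conditioning event gives 82/21.
E[X | Z ∈ {1, 2}] = (82/21) / (5/7) = 82/15.

82/15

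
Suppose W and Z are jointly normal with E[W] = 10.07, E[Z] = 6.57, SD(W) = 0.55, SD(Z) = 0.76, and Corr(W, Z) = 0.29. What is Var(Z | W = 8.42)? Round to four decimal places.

0.5290

Var(Z | W=x) = (1 − ρ²)·σ_Z².
Var(Z | W=8.42) = (0.76)²·(1 − (0.29)²) = 0.5776·0.9159 = 0.5290.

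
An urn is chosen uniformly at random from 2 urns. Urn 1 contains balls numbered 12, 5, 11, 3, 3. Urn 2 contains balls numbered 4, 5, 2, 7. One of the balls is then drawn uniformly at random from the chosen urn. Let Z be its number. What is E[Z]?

113/20

E[Z | urn 1] = (12+5+11+3+3)/5 = 34/5.
E[Z | urn 2] = (4+5+2+7)/4 = 9/2.
By the law of total expectation,
E[Z] = (1/2)·(34/5) + (1/2)·(9/2) = 113/20.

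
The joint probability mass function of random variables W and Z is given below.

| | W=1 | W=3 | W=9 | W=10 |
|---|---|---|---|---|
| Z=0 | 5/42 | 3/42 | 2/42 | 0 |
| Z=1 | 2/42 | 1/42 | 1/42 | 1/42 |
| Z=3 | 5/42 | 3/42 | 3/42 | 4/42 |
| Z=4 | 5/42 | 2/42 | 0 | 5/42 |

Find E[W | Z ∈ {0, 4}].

P(Z ∈ {0, 4}) = 11/21.
Σ W·P over the event = 1·(5/42) + 1·(5/42) + 3·(3/42) + 3·(2/42) + 9·(2/42) + 10·(5/42) = 31/14.
E[W | Z ∈ {0, 4}] = (31/14) / (11/21) = 93/22.

93/22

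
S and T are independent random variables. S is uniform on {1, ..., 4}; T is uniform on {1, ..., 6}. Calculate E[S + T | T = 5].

15/2

Outcomes with T = 5: (1,5), (2,5), (3,5), (4,5), each with probability 1/24.
E[S + T | T = 5] = (6 + 7 + 8 + 9) / 4 = 15/2.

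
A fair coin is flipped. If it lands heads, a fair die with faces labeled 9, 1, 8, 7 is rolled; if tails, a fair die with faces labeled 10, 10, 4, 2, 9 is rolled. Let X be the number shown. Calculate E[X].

E[X | heads] = (9+1+8+7)/4 = 25/4.
E[X | tails] = (10+10+4+2+9)/5 = 7.
By the law of total expectation,
E[X] = (1/2)·(25/4) + (1/2)·(7) = 53/8.

53/8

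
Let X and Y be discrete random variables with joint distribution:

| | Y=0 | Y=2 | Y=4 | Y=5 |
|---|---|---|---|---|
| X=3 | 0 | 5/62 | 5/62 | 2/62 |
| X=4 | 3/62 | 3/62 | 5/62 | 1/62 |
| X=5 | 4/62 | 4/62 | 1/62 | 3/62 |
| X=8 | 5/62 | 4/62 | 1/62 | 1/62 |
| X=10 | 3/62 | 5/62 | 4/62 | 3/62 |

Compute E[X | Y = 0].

34/5

P(Y = 0) = 15/62.
Σ X·P over the event = 4·(3/62) + 5·(4/62) + 8·(5/62) + 10·(3/62) = 51/31.
E[X | Y = 0] = (51/31) / (15/62) = 34/5.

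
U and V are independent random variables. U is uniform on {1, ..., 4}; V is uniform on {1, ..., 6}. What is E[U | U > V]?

Outcomes with U > V: (2,1), (3,1), (3,2), (4,1), (4,2), (4,3), each with probability 1/24.
E[U | U > V] = (2 + 3 + 3 + 4 + 4 + 4) / 6 = 10/3.

10/3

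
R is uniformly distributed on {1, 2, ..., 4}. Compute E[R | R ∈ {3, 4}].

P(R ∈ {3, 4}) = 1/2.
Σ over the event: 3·1/4 + 4·1/4 = 7/4.
E[R | R ∈ {3, 4}] = (7/4) / (1/2) = 7/2.

7/2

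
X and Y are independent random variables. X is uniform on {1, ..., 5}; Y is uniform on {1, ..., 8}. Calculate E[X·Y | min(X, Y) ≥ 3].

P(min(X, Y) ≥ 3) = 9/20.
Summing XY·P(x,y) over outcomes with min(X, Y) ≥ 3 gives 99/10.
E[X·Y | min(X, Y) ≥ 3] = (99/10) / (9/20) = 22.

22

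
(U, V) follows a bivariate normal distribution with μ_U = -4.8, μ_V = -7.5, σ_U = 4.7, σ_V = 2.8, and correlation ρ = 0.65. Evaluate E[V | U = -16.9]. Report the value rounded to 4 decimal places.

-12.1855

For a bivariate normal, E[V | U=x] = μ_V + ρ·(σ_V/σ_U)·(x − μ_U).
E[V | U=-16.9] = -7.5 + (0.65)·(2.8/4.7)·(-16.9 − (-4.8)) = -7.5 + (0.38723)·(-12.1) = -12.1855.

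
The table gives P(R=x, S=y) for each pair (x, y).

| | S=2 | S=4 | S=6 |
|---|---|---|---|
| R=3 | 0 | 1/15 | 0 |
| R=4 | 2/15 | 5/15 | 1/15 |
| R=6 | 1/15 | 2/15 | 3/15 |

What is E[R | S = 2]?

P(S = 2) = 1/5.
Σ R·P over the event = 4·(2/15) + 6·(1/15) = 14/15.
E[R | S = 2] = (14/15) / (1/5) = 14/3.

14/3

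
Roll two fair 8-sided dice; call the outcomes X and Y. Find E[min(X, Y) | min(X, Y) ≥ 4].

P(min(X, Y) ≥ 4) = 25/64.
Summing min(X,Y)·P(x,y) over outcomes with min(X, Y) ≥ 4 gives 65/32.
E[min(X, Y) | min(X, Y) ≥ 4] = (65/32) / (25/64) = 26/5.

26/5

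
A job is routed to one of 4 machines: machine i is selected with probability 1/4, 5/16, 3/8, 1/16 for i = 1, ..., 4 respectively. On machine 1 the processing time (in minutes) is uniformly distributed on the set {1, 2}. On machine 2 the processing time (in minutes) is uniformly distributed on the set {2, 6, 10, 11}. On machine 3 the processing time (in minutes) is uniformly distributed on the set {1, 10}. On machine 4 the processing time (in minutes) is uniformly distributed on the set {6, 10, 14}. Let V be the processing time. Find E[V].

E[V | machine 1] = (1+2)/2 = 3/2.
E[V | machine 2] = (2+6+10+11)/4 = 29/4.
E[V | machine 3] = (1+10)/2 = 11/2.
E[V | machine 4] = (6+10+14)/3 = 10.
By the law of total expectation,
E[V] = (1/4)·(3/2) + (5/16)·(29/4) + (3/8)·(11/2) + (1/16)·(10) = 341/64.

341/64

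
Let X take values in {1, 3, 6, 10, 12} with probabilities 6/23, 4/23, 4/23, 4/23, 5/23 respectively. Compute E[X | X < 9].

3

P(X < 9) = 14/23.
Σ over the event: 1·6/23 + 3·4/23 + 6·4/23 = 42/23.
E[X | X < 9] = (42/23) / (14/23) = 3.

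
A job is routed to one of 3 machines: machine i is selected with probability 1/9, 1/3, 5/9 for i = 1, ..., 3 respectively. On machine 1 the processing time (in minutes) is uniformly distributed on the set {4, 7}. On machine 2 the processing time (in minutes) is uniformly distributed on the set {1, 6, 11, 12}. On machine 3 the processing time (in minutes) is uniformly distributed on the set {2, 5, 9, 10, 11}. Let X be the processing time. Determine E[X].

65/9

E[X | machine 1] = (4+7)/2 = 11/2.
E[X | machine 2] = (1+6+11+12)/4 = 15/2.
E[X | machine 3] = (2+5+9+10+11)/5 = 37/5.
E[X] = (1/9)·(11/2) + (1/3)·(15/2) + (5/9)·(37/5) = 65/9.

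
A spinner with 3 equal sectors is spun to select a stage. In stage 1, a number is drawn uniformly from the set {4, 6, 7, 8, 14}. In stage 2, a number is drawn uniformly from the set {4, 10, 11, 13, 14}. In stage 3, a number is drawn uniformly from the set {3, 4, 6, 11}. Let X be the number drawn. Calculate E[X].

121/15

E[X | stage 1] = (4+6+7+8+14)/5 = 39/5.
E[X | stage 2] = (4+10+11+13+14)/5 = 52/5.
E[X | stage 3] = (3+4+6+11)/4 = 6.
E[X] = (1/3)·(39/5) + (1/3)·(52/5) + (1/3)·(6) = 121/15.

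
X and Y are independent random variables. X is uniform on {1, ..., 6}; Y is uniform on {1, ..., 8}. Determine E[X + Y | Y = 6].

Outcomes with Y = 6: (1,6), (2,6), (3,6), (4,6), (5,6), (6,6), each with probability 1/48.
E[X + Y | Y = 6] = (7 + 8 + 9 + 10 + 11 + 12) / 6 = 19/2.

19/2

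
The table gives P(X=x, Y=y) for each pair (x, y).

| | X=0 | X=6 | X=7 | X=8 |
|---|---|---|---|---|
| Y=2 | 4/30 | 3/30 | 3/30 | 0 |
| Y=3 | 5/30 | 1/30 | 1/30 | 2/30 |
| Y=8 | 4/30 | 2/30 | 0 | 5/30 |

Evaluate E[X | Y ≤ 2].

P(Y ≤ 2) = 1/3.
Σ X·P over the event = 0·(4/30) + 6·(3/30) + 7·(3/30) = 13/10.
E[X | Y ≤ 2] = (13/10) / (1/3) = 39/10.

39/10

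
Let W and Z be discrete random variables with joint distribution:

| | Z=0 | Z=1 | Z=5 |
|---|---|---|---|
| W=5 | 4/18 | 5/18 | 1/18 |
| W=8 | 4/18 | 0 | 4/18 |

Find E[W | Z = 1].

P(Z = 1) = 5/18.
Σ W·P over the event = 5·(5/18) = 25/18.
E[W | Z = 1] = (25/18) / (5/18) = 5.

5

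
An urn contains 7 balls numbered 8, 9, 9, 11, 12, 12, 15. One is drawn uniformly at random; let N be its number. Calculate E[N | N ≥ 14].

15

P(N ≥ 14) = 1/7.
Σ over the event: 15·1/7 = 15/7.
E[N | N ≥ 14] = (15/7) / (1/7) = 15.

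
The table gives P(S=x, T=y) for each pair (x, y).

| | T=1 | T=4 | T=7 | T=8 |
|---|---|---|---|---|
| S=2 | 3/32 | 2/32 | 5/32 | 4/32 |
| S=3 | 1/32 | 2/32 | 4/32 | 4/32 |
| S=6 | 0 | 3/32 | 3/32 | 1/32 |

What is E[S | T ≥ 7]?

22/7

P(T ≥ 7) = 21/32.
Σ S·P over the event = 2·(5/32) + 2·(4/32) + 3·(4/32) + 3·(4/32) + 6·(3/32) + 6·(1/32) = 33/16.
E[S | T ≥ 7] = (33/16) / (21/32) = 22/7.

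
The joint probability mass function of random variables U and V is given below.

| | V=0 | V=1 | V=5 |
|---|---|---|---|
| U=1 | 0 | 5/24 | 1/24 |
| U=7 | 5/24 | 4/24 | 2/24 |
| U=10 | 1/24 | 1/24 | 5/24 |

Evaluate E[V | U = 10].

P(U = 10) = 7/24.
Σ V·P over the event = 0·(1/24) + 1·(1/24) + 5·(5/24) = 13/12.
E[V | U = 10] = (13/12) / (7/24) = 26/7.

26/7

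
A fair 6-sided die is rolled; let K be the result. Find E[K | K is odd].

3

Given K is odd, K is equally likely to be any of {1, 3, 5}.
E[K | K is odd] = (1 + 3 + 5) / 3 = 3.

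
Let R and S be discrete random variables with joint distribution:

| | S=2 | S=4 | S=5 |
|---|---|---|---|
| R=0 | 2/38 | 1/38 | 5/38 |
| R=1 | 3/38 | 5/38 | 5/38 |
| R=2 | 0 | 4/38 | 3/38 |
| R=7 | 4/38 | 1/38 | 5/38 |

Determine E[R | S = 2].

31/9

P(S = 2) = 9/38.
Σ R·P over the event = 0·(2/38) + 1·(3/38) + 7·(4/38) = 31/38.
E[R | S = 2] = (31/38) / (9/38) = 31/9.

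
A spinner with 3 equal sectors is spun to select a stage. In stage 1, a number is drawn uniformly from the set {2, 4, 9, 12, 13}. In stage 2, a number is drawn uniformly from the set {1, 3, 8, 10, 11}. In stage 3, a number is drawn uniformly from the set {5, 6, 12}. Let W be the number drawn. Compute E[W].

334/45

E[W | stage 1] = (2+4+9+12+13)/5 = 8.
E[W | stage 2] = (1+3+8+10+11)/5 = 33/5.
E[W | stage 3] = (5+6+12)/3 = 23/3.
E[W] = (1/3)·(8) + (1/3)·(33/5) + (1/3)·(23/3) = 334/45.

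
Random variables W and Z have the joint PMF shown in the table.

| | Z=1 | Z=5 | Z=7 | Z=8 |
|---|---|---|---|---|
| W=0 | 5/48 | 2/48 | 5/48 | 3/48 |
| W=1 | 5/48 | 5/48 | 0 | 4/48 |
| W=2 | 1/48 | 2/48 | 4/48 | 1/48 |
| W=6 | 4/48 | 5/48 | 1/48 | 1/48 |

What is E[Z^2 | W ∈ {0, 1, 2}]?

1189/37

P(W ∈ {0, 1, 2}) = 37/48.
Summing Z^2·P(W=x,Z=y) over the conditioning event gives 1189/48.
E[Z^2 | W ∈ {0, 1, 2}] = (1189/48) / (37/48) = 1189/37.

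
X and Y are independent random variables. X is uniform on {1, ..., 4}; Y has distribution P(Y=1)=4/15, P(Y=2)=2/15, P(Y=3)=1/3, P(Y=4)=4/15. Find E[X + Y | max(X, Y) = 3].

P(max(X, Y) = 3) = 7/20.
Summing (X+Y)·P(x,y) over outcomes with max(X, Y) = 3 gives 101/60.
E[X + Y | max(X, Y) = 3] = (101/60) / (7/20) = 101/21.

101/21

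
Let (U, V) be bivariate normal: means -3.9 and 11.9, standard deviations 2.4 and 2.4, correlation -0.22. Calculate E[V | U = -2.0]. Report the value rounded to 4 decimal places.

11.4820

The regression of V on U has slope ρ·σ_V/σ_U and passes through (μ_U, μ_V).
E[V | U=-2.0] = 11.9 + (-0.22)·(2.4/2.4)·(-2.0 − (-3.9)) = 11.9 + (-0.22)·(1.9) = 11.4820.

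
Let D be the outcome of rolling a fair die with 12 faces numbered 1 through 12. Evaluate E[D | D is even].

7

Given D is even, D is equally likely to be any of {2, 4, 6, 8, 10, 12}.
E[D | D is even] = (2 + 4 + 6 + 8 + 10 + 12) / 6 = 7.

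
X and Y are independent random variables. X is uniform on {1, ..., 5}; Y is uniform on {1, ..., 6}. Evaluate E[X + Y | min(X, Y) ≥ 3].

17/2

P(min(X, Y) ≥ 3) = 2/5.
Summing (X+Y)·P(x,y) over outcomes with min(X, Y) ≥ 3 gives 17/5.
E[X + Y | min(X, Y) ≥ 3] = (17/5) / (2/5) = 17/2.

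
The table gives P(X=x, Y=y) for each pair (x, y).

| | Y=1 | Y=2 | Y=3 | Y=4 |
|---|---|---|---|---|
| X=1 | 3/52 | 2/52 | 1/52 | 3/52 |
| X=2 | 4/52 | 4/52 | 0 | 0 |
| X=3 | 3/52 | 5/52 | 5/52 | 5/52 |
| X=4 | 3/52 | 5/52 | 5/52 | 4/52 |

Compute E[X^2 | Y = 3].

126/11

P(Y = 3) = 11/52.
Σ X^2·P over the event = 1·(1/52) + 9·(5/52) + 16·(5/52) = 63/26.
E[X^2 | Y = 3] = (63/26) / (11/52) = 126/11.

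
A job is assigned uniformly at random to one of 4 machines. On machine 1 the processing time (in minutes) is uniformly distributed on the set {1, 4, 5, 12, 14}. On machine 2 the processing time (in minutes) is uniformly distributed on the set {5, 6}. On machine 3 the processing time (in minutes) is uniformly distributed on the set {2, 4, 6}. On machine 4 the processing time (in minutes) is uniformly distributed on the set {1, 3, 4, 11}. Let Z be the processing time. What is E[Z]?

E[Z | machine 1] = (1+4+5+12+14)/5 = 36/5.
E[Z | machine 2] = (5+6)/2 = 11/2.
E[Z | machine 3] = (2+4+6)/3 = 4.
E[Z | machine 4] = (1+3+4+11)/4 = 19/4.
E[Z] = (1/4)·(36/5) + (1/4)·(11/2) + (1/4)·(4) + (1/4)·(19/4) = 429/80.

429/80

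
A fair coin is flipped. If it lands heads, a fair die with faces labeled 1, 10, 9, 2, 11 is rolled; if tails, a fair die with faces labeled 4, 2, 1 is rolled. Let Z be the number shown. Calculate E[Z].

E[Z | heads] = (1+10+9+2+11)/5 = 33/5.
E[Z | tails] = (4+2+1)/3 = 7/3.
By the law of total expectation,
E[Z] = (1/2)·(33/5) + (1/2)·(7/3) = 67/15.

67/15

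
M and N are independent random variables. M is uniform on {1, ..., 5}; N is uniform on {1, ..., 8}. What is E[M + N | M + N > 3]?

292/37

P(M + N > 3) = 37/40.
Summing (M+N)·P(x,y) over outcomes with M + N > 3 gives 73/10.
E[M + N | M + N > 3] = (73/10) / (37/40) = 292/37.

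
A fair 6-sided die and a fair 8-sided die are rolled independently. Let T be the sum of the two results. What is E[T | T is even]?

P(T is even) = 1/2.
Σ over the event: 2·1/48 + 4·1/16 + 6·5/48 + 8·1/8 + 10·5/48 + 12·1/16 + 14·1/48 = 4.
E[T | T is even] = (4) / (1/2) = 8.

8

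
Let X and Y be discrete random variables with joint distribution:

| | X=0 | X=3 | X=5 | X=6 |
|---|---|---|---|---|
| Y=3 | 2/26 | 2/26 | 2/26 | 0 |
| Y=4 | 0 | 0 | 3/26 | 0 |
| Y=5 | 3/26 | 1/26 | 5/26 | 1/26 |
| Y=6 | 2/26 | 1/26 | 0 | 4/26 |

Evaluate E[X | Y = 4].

5

P(Y = 4) = 3/26.
Σ X·P over the event = 5·(3/26) = 15/26.
E[X | Y = 4] = (15/26) / (3/26) = 5.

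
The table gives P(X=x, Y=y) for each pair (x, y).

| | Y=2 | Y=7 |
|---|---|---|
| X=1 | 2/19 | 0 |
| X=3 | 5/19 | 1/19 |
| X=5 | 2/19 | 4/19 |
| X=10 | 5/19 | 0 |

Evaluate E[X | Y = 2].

P(Y = 2) = 14/19.
Σ X·P over the event = 1·(2/19) + 3·(5/19) + 5·(2/19) + 10·(5/19) = 77/19.
E[X | Y = 2] = (77/19) / (14/19) = 11/2.

11/2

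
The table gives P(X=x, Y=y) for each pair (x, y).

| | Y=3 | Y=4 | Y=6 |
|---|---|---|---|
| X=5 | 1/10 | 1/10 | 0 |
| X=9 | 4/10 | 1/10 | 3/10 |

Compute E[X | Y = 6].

P(Y = 6) = 3/10.
Σ X·P over the event = 9·(3/10) = 27/10.
E[X | Y = 6] = (27/10) / (3/10) = 9.

9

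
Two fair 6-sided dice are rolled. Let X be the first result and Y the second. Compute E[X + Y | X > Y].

P(X > Y) = 5/12.
Summing (X+Y)·P(x,y) over outcomes with X > Y gives 35/12.
E[X + Y | X > Y] = (35/12) / (5/12) = 7.

7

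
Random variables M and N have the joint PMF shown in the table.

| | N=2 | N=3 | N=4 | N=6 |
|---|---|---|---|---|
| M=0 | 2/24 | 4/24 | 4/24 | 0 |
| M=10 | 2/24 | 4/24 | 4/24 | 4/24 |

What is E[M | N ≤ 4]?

P(N ≤ 4) = 5/6.
Σ M·P over the event = 0·(2/24) + 0·(4/24) + 0·(4/24) + 10·(2/24) + 10·(4/24) + 10·(4/24) = 25/6.
E[M | N ≤ 4] = (25/6) / (5/6) = 5.

5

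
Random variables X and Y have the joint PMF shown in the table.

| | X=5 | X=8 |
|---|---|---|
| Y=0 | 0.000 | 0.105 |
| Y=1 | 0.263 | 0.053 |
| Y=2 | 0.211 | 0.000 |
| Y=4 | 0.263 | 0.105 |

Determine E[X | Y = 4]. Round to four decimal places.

P(Y = 4) = 0.368.
Σ X·P over the event = 5·(0.263) + 8·(0.105) = 2.155.
E[X | Y = 4] = (2.155) / (0.368) = 5.8560.

5.8560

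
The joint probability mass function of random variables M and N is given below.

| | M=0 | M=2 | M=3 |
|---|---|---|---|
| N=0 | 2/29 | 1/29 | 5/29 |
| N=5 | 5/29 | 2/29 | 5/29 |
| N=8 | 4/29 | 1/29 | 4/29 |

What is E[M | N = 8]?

P(N = 8) = 9/29.
Σ M·P over the event = 0·(4/29) + 2·(1/29) + 3·(4/29) = 14/29.
E[M | N = 8] = (14/29) / (9/29) = 14/9.

14/9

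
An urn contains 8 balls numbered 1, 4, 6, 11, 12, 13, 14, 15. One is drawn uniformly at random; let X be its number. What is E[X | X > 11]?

P(X > 11) = 1/2.
Σ over the event: 12·1/8 + 13·1/8 + 14·1/8 + 15·1/8 = 27/4.
E[X | X > 11] = (27/4) / (1/2) = 27/2.

27/2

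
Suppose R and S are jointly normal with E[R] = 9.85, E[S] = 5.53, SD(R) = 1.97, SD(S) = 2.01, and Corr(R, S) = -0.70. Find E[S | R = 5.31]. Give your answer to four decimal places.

8.7725

For a bivariate normal, E[S | R=x] = μ_S + ρ·(σ_S/σ_R)·(x − μ_R).
E[S | R=5.31] = 5.53 + (-0.70)·(2.01/1.97)·(5.31 − (9.85)) = 5.53 + (-0.71421)·(-4.54) = 8.7725.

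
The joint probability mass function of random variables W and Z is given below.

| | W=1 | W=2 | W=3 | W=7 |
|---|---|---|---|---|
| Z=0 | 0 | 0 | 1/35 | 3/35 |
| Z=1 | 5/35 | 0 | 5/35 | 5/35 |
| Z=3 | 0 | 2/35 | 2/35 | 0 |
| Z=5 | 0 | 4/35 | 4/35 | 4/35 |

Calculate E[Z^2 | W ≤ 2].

P(W ≤ 2) = 11/35.
Σ Z^2·P over the event = 1·(5/35) + 9·(2/35) + 25·(4/35) = 123/35.
E[Z^2 | W ≤ 2] = (123/35) / (11/35) = 123/11.

123/11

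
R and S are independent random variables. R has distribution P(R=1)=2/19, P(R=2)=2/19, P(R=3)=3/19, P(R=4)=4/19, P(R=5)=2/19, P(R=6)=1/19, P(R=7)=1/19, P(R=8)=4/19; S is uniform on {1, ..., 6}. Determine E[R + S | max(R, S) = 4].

147/23

P(max(R, S) = 4) = 23/114.
Summing (R+S)·P(x,y) over outcomes with max(R, S) = 4 gives 49/38.
E[R + S | max(R, S) = 4] = (49/38) / (23/114) = 147/23.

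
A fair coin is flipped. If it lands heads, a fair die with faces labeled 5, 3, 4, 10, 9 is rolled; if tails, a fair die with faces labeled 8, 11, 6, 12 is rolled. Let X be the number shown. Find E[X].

309/40

E[X | heads] = (5+3+4+10+9)/5 = 31/5.
E[X | tails] = (8+11+6+12)/4 = 37/4.
E[X] = (1/2)·(31/5) + (1/2)·(37/4) = 309/40.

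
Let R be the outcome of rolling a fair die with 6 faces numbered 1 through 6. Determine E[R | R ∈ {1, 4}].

P(R ∈ {1, 4}) = 1/3.
Σ over the event: 1·1/6 + 4·1/6 = 5/6.
E[R | R ∈ {1, 4}] = (5/6) / (1/3) = 5/2.

5/2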